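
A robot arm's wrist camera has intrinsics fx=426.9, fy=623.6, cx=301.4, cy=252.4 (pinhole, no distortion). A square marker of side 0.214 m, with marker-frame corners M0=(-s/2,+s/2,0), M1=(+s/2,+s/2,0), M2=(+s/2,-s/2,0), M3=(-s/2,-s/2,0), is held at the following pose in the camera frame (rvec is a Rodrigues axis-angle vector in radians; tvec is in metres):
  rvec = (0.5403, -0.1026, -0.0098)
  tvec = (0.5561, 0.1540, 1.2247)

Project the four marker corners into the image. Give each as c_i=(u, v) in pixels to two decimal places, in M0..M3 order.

c0=(451.97, 375.03) c1=(520.05, 369.34) c2=(541.81, 283.24) c3=(467.64, 287.96)

Intrinsics K: fx=426.9, fy=623.6, cx=301.4, cy=252.4
Marker side s = 0.214 m; corners in marker frame (Z=0):
  M0 = (-0.1070, +0.1070, 0)
  M1 = (+0.1070, +0.1070, 0)
  M2 = (+0.1070, -0.1070, 0)
  M3 = (-0.1070, -0.1070, 0)
rvec = (0.5403, -0.1026, -0.0098), |rvec| = θ = 0.55004 rad = 31.515°
Rodrigues: sinθ=0.52272, 1−cosθ=0.14750; R = I + sinθ·[k]× + (1−cosθ)·[k]×²:
    [+0.99482 -0.01771 -0.10009]
    [-0.03634 +0.85763 -0.51297]
    [+0.09492 +0.51396 +0.85255]
t = (0.5561, 0.1540, 1.2247) m
M0: Pc = R·M0+t = (+0.44776, +0.24966, +1.26954); u = 426.9·(+0.44776)/1.26954 + 301.4 = 451.9654, v = 623.6·(+0.24966)/1.26954 + 252.4 = 375.0313
M1: Pc = R·M1+t = (+0.66065, +0.24188, +1.28985); u = 426.9·(+0.66065)/1.28985 + 301.4 = 520.0547, v = 623.6·(+0.24188)/1.28985 + 252.4 = 369.3403
M2: Pc = R·M2+t = (+0.66444, +0.05834, +1.17986); u = 426.9·(+0.66444)/1.17986 + 301.4 = 541.8091, v = 623.6·(+0.05834)/1.17986 + 252.4 = 283.2374
M3: Pc = R·M3+t = (+0.45155, +0.06612, +1.15955); u = 426.9·(+0.45155)/1.15955 + 301.4 = 467.6424, v = 623.6·(+0.06612)/1.15955 + 252.4 = 287.9597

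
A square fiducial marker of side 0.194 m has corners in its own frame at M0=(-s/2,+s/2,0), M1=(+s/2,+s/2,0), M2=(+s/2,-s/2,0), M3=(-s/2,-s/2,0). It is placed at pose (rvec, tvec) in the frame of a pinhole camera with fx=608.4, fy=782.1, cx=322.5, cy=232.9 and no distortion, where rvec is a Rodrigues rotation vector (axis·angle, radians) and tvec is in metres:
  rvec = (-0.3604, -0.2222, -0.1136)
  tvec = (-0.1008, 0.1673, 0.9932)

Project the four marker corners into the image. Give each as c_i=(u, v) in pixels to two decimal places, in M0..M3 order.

c0=(205.50, 453.36) c1=(327.28, 432.24) c2=(310.16, 285.31) c3=(195.53, 298.37)

Intrinsics K: fx=608.4, fy=782.1, cx=322.5, cy=232.9
Marker side s = 0.194 m; corners in marker frame (Z=0):
  M0 = (-0.0970, +0.0970, 0)
  M1 = (+0.0970, +0.0970, 0)
  M2 = (+0.0970, -0.0970, 0)
  M3 = (-0.0970, -0.0970, 0)
rvec = (-0.3604, -0.2222, -0.1136), |rvec| = θ = 0.43837 rad = 25.117°
Rodrigues: sinθ=0.42446, 1−cosθ=0.09455; R = I + sinθ·[k]× + (1−cosθ)·[k]×²:
    [+0.96936 +0.14940 -0.19501]
    [-0.07059 +0.92974 +0.36139]
    [+0.23530 -0.33655 +0.91180]
t = (-0.1008, 0.1673, 0.9932) m
M0: Pc = R·M0+t = (-0.18034, +0.26433, +0.93773); u = 608.4·(-0.18034)/0.93773 + 322.5 = 205.4981, v = 782.1·(+0.26433)/0.93773 + 232.9 = 453.3622
M1: Pc = R·M1+t = (+0.00772, +0.25064, +0.98338); u = 608.4·(+0.00772)/0.98338 + 322.5 = 327.2758, v = 782.1·(+0.25064)/0.98338 + 232.9 = 432.2366
M2: Pc = R·M2+t = (-0.02126, +0.07027, +1.04867); u = 608.4·(-0.02126)/1.04867 + 322.5 = 310.1633, v = 782.1·(+0.07027)/1.04867 + 232.9 = 285.3059
M3: Pc = R·M3+t = (-0.20932, +0.08396, +1.00302); u = 608.4·(-0.20932)/1.00302 + 322.5 = 195.5337, v = 782.1·(+0.08396)/1.00302 + 232.9 = 298.3695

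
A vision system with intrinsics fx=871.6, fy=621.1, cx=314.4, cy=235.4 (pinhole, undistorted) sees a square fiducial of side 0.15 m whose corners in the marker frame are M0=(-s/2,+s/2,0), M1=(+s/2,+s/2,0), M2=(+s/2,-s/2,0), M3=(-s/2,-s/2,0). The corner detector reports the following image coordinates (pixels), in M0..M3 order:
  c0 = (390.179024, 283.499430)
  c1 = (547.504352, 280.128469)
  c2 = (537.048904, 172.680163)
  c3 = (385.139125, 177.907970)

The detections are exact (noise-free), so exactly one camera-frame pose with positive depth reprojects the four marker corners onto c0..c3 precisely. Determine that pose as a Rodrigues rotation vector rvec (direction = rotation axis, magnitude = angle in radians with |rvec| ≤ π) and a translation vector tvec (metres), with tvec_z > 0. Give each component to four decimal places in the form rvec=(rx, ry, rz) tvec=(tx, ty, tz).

Intrinsics K: fx=871.6, fy=621.1, cx=314.4, cy=235.4
Marker side s = 0.15 m; corners in marker frame (Z=0):
  M0 = (-0.0750, +0.0750, 0)
  M1 = (+0.0750, +0.0750, 0)
  M2 = (+0.0750, -0.0750, 0)
  M3 = (-0.0750, -0.0750, 0)
Detected image corners:
  c0 = (390.179024, 283.499430) px
  c1 = (547.504352, 280.128469) px
  c2 = (537.048904, 172.680163) px
  c3 = (385.139125, 177.907970) px
Planar DLT: solve 8×8 A·h = b for H (H[2,2]=1):
  H  [+972.17657 -54.16867 +464.17484]
  H  [-57.42503 +658.14227 +227.66659]
  H  [-0.12538 -0.22722 +1.00000]
B = K⁻¹H; ‖b₁‖=1.168239, ‖b₂‖=1.168239; λ = 2/(‖b₁‖+‖b₂‖) = 0.855989, sign → tz>0 ⇒ λ=+0.855989
r₁ = λ·B[:,0] = (+0.99348,-0.03846,-0.10733); r₂ = λ·B[:,1] = (+0.01696,+0.98076,-0.19450)
r₃ = r₁×r₂ = (+0.11274,+0.19141,+0.97501); SVD([r₁ r₂ r₃]) → R = UVᵀ:
  R  [+0.99348 +0.01696 +0.11274]
  R  [-0.03846 +0.98076 +0.19141]
  R  [-0.10733 -0.19450 +0.97501]
t = (+0.14709, -0.01066, +0.85599) m
tr R = 2.949249; θ = arccos((tr R − 1)/2) = 0.225759 rad = 12.935°
axis k = ((R−Rᵀ)₃₂, (R−Rᵀ)₁₃, (R−Rᵀ)₂₁) / (2 sinθ) = (-0.861995, +0.491567, -0.123801)
rvec = θ·k = (-0.194603, +0.110976, -0.027949)

rvec=(-0.1946, 0.1110, -0.0279) tvec=(0.1471, -0.0107, 0.8560)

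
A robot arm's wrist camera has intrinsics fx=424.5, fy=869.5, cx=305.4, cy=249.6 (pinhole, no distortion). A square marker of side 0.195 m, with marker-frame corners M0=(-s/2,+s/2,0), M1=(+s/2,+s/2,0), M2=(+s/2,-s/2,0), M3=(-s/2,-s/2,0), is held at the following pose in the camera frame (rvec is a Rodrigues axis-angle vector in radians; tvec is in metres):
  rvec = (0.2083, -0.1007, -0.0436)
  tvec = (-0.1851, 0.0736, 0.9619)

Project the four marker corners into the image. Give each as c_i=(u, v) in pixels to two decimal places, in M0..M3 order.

Intrinsics K: fx=424.5, fy=869.5, cx=305.4, cy=249.6
Marker side s = 0.195 m; corners in marker frame (Z=0):
  M0 = (-0.0975, +0.0975, 0)
  M1 = (+0.0975, +0.0975, 0)
  M2 = (+0.0975, -0.0975, 0)
  M3 = (-0.0975, -0.0975, 0)
rvec = (0.2083, -0.1007, -0.0436), |rvec| = θ = 0.23544 rad = 13.490°
Rodrigues: sinθ=0.23327, 1−cosθ=0.02759; R = I + sinθ·[k]× + (1−cosθ)·[k]×²:
    [+0.99401 +0.03276 -0.10429]
    [-0.05364 +0.97746 -0.20420]
    [+0.09525 +0.20857 +0.97336]
t = (-0.1851, 0.0736, 0.9619) m
M0: Pc = R·M0+t = (-0.27882, +0.17413, +0.97295); u = 424.5·(-0.27882)/0.97295 + 305.4 = 183.7493, v = 869.5·(+0.17413)/0.97295 + 249.6 = 405.2175
M1: Pc = R·M1+t = (-0.08499, +0.16367, +0.99152); u = 424.5·(-0.08499)/0.99152 + 305.4 = 269.0131, v = 869.5·(+0.16367)/0.99152 + 249.6 = 393.1301
M2: Pc = R·M2+t = (-0.09138, -0.02693, +0.95085); u = 424.5·(-0.09138)/0.95085 + 305.4 = 264.6049, v = 869.5·(-0.02693)/0.95085 + 249.6 = 224.9722
M3: Pc = R·M3+t = (-0.28521, -0.01647, +0.93228); u = 424.5·(-0.28521)/0.93228 + 305.4 = 175.5336, v = 869.5·(-0.01647)/0.93228 + 249.6 = 234.2366

c0=(183.75, 405.22) c1=(269.01, 393.13) c2=(264.60, 224.97) c3=(175.53, 234.24)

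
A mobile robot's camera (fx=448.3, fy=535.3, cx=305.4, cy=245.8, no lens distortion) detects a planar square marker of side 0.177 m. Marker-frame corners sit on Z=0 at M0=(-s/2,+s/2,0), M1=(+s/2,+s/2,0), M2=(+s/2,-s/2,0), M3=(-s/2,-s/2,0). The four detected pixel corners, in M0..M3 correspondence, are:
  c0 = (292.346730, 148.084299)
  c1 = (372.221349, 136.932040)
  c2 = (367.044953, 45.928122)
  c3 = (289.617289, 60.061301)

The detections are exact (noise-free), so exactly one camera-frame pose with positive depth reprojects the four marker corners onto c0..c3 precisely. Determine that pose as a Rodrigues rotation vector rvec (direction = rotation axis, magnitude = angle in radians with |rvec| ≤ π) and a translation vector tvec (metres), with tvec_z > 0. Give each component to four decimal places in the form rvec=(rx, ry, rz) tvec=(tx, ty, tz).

rvec=(-0.1601, 0.2179, -0.0582) tvec=(0.0536, -0.2763, 0.9954)

Intrinsics K: fx=448.3, fy=535.3, cx=305.4, cy=245.8
Marker side s = 0.177 m; corners in marker frame (Z=0):
  M0 = (-0.0885, +0.0885, 0)
  M1 = (+0.0885, +0.0885, 0)
  M2 = (+0.0885, -0.0885, 0)
  M3 = (-0.0885, -0.0885, 0)
Detected image corners:
  c0 = (292.346730, 148.084299) px
  c1 = (372.221349, 136.932040) px
  c2 = (367.044953, 45.928122) px
  c3 = (289.617289, 60.061301) px
Planar DLT: solve 8×8 A·h = b for H (H[2,2]=1):
  H  [+374.40629 -32.34449 +329.54272]
  H  [-92.22214 +489.42519 +97.21562]
  H  [-0.21147 -0.16514 +1.00000]
B = K⁻¹H; ‖b₁‖=1.004620, ‖b₂‖=1.004620; λ = 2/(‖b₁‖+‖b₂‖) = 0.995402, sign → tz>0 ⇒ λ=+0.995402
r₁ = λ·B[:,0] = (+0.97473,-0.07483,-0.21050); r₂ = λ·B[:,1] = (+0.04017,+0.98558,-0.16438)
r₃ = r₁×r₂ = (+0.21976,+0.15177,+0.96368); SVD([r₁ r₂ r₃]) → R = UVᵀ:
  R  [+0.97473 +0.04017 +0.21976]
  R  [-0.07483 +0.98558 +0.15177]
  R  [-0.21050 -0.16438 +0.96368]
t = (+0.05361, -0.27630, +0.99540) m
tr R = 2.923980; θ = arccos((tr R − 1)/2) = 0.276598 rad = 15.848°
axis k = ((R−Rᵀ)₃₂, (R−Rᵀ)₁₃, (R−Rᵀ)₂₁) / (2 sinθ) = (-0.578863, +0.787770, -0.210558)
rvec = θ·k = (-0.160113, +0.217896, -0.058240)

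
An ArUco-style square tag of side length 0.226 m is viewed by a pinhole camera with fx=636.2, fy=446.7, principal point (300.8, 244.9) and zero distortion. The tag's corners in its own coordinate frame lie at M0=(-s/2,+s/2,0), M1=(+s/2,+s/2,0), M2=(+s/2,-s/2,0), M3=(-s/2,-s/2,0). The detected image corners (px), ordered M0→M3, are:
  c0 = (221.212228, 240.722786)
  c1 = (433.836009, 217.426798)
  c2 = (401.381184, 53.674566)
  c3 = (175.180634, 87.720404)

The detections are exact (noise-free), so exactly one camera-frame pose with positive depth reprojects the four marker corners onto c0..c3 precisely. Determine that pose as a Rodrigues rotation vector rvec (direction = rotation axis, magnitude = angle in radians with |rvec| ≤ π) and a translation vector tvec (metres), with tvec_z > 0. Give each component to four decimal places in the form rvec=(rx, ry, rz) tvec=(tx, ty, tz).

rvec=(0.2186, 0.1401, -0.1657) tvec=(0.0048, -0.1319, 0.6418)

Intrinsics K: fx=636.2, fy=446.7, cx=300.8, cy=244.9
Marker side s = 0.226 m; corners in marker frame (Z=0):
  M0 = (-0.1130, +0.1130, 0)
  M1 = (+0.1130, +0.1130, 0)
  M2 = (+0.1130, -0.1130, 0)
  M3 = (-0.1130, -0.1130, 0)
Detected image corners:
  c0 = (221.212228, 240.722786) px
  c1 = (433.836009, 217.426798) px
  c2 = (401.381184, 53.674566) px
  c3 = (175.180634, 87.720404) px
Planar DLT: solve 8×8 A·h = b for H (H[2,2]=1):
  H  [+894.98344 +272.14615 +305.59471]
  H  [-162.41749 +747.68172 +153.11839]
  H  [-0.24290 +0.31724 +1.00000]
B = K⁻¹H; ‖b₁‖=1.558010, ‖b₂‖=1.558010; λ = 2/(‖b₁‖+‖b₂‖) = 0.641845, sign → tz>0 ⇒ λ=+0.641845
r₁ = λ·B[:,0] = (+0.97664,-0.14790,-0.15591); r₂ = λ·B[:,1] = (+0.17829,+0.96268,+0.20362)
r₃ = r₁×r₂ = (+0.11997,-0.22666,+0.96656); SVD([r₁ r₂ r₃]) → R = UVᵀ:
  R  [+0.97664 +0.17829 +0.11997]
  R  [-0.14790 +0.96268 -0.22666]
  R  [-0.15591 +0.20362 +0.96656]
t = (+0.00484, -0.13188, +0.64184) m
tr R = 2.905874; θ = arccos((tr R − 1)/2) = 0.308015 rad = 17.648°
axis k = ((R−Rᵀ)₃₂, (R−Rᵀ)₁₃, (R−Rᵀ)₂₁) / (2 sinθ) = (+0.709635, +0.454991, -0.537961)
rvec = θ·k = (+0.218578, +0.140144, -0.165700)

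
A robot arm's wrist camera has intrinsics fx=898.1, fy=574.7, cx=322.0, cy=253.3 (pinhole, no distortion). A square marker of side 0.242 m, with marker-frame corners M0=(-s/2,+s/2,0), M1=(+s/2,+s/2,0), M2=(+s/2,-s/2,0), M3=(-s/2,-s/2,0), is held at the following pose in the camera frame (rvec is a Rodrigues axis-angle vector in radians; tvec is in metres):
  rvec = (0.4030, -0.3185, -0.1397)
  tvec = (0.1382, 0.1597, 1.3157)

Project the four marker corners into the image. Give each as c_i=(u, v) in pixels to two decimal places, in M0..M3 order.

Intrinsics K: fx=898.1, fy=574.7, cx=322.0, cy=253.3
Marker side s = 0.242 m; corners in marker frame (Z=0):
  M0 = (-0.1210, +0.1210, 0)
  M1 = (+0.1210, +0.1210, 0)
  M2 = (+0.1210, -0.1210, 0)
  M3 = (-0.1210, -0.1210, 0)
rvec = (0.4030, -0.3185, -0.1397), |rvec| = θ = 0.53232 rad = 30.500°
Rodrigues: sinθ=0.50754, 1−cosθ=0.13837; R = I + sinθ·[k]× + (1−cosθ)·[k]×²:
    [+0.94094 +0.07052 -0.33116]
    [-0.19587 +0.91117 -0.36251]
    [+0.27618 +0.40596 +0.87116]
t = (0.1382, 0.1597, 1.3157) m
M0: Pc = R·M0+t = (+0.03288, +0.29365, +1.33140); u = 898.1·(+0.03288)/1.33140 + 322.0 = 344.1789, v = 574.7·(+0.29365)/1.33140 + 253.3 = 380.0546
M1: Pc = R·M1+t = (+0.26059, +0.24625, +1.39824); u = 898.1·(+0.26059)/1.39824 + 322.0 = 489.3764, v = 574.7·(+0.24625)/1.39824 + 253.3 = 354.5132
M2: Pc = R·M2+t = (+0.24352, +0.02575, +1.30000); u = 898.1·(+0.24352)/1.30000 + 322.0 = 490.2357, v = 574.7·(+0.02575)/1.30000 + 253.3 = 264.6829
M3: Pc = R·M3+t = (+0.01581, +0.07315, +1.23316); u = 898.1·(+0.01581)/1.23316 + 322.0 = 333.5172, v = 574.7·(+0.07315)/1.23316 + 253.3 = 287.3904

c0=(344.18, 380.05) c1=(489.38, 354.51) c2=(490.24, 264.68) c3=(333.52, 287.39)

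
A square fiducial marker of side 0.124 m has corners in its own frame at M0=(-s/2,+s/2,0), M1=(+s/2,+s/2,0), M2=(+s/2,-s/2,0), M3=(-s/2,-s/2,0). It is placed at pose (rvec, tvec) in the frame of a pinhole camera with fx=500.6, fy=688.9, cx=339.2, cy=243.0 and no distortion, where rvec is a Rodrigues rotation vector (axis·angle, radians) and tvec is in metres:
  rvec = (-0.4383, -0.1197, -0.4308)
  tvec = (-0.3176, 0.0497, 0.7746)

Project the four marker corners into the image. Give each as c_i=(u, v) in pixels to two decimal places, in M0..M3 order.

c0=(103.84, 358.54) c1=(185.07, 312.44) c2=(161.34, 222.28) c3=(84.29, 262.68)

Intrinsics K: fx=500.6, fy=688.9, cx=339.2, cy=243.0
Marker side s = 0.124 m; corners in marker frame (Z=0):
  M0 = (-0.0620, +0.0620, 0)
  M1 = (+0.0620, +0.0620, 0)
  M2 = (+0.0620, -0.0620, 0)
  M3 = (-0.0620, -0.0620, 0)
rvec = (-0.4383, -0.1197, -0.4308), |rvec| = θ = 0.62612 rad = 35.874°
Rodrigues: sinθ=0.58600, 1−cosθ=0.18969; R = I + sinθ·[k]× + (1−cosθ)·[k]×²:
    [+0.90326 +0.42859 -0.02067]
    [-0.37781 +0.81724 +0.43517]
    [+0.20340 -0.38527 +0.90011]
t = (-0.3176, 0.0497, 0.7746) m
M0: Pc = R·M0+t = (-0.34703, +0.12379, +0.73810); u = 500.6·(-0.34703)/0.73810 + 339.2 = 103.8354, v = 688.9·(+0.12379)/0.73810 + 243.0 = 358.5412
M1: Pc = R·M1+t = (-0.23503, +0.07694, +0.76332); u = 500.6·(-0.23503)/0.76332 + 339.2 = 185.0667, v = 688.9·(+0.07694)/0.76332 + 243.0 = 312.4425
M2: Pc = R·M2+t = (-0.28817, -0.02439, +0.81110); u = 500.6·(-0.28817)/0.81110 + 339.2 = 161.3448, v = 688.9·(-0.02439)/0.81110 + 243.0 = 222.2816
M3: Pc = R·M3+t = (-0.40017, +0.02246, +0.78588); u = 500.6·(-0.40017)/0.78588 + 339.2 = 84.2902, v = 688.9·(+0.02246)/0.78588 + 243.0 = 262.6845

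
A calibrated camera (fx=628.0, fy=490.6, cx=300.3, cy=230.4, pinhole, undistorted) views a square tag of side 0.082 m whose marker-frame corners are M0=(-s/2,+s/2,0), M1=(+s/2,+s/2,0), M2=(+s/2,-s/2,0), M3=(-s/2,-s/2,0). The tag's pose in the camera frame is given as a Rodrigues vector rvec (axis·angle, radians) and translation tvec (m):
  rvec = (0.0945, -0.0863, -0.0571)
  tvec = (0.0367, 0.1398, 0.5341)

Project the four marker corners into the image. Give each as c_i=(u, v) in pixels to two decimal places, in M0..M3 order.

Intrinsics K: fx=628.0, fy=490.6, cx=300.3, cy=230.4
Marker side s = 0.082 m; corners in marker frame (Z=0):
  M0 = (-0.0410, +0.0410, 0)
  M1 = (+0.0410, +0.0410, 0)
  M2 = (+0.0410, -0.0410, 0)
  M3 = (-0.0410, -0.0410, 0)
rvec = (0.0945, -0.0863, -0.0571), |rvec| = θ = 0.14014 rad = 8.029°
Rodrigues: sinθ=0.13968, 1−cosθ=0.00980; R = I + sinθ·[k]× + (1−cosθ)·[k]×²:
    [+0.99465 +0.05284 -0.08871]
    [-0.06098 +0.99391 -0.09173]
    [+0.08332 +0.09665 +0.99182]
t = (0.0367, 0.1398, 0.5341) m
M0: Pc = R·M0+t = (-0.00191, +0.18305, +0.53465); u = 628.0·(-0.00191)/0.53465 + 300.3 = 298.0514, v = 490.6·(+0.18305)/0.53465 + 230.4 = 398.3704
M1: Pc = R·M1+t = (+0.07965, +0.17805, +0.54148); u = 628.0·(+0.07965)/0.54148 + 300.3 = 392.6740, v = 490.6·(+0.17805)/0.54148 + 230.4 = 391.7200
M2: Pc = R·M2+t = (+0.07531, +0.09655, +0.53355); u = 628.0·(+0.07531)/0.53355 + 300.3 = 388.9460, v = 490.6·(+0.09655)/0.53355 + 230.4 = 319.1765
M3: Pc = R·M3+t = (-0.00625, +0.10155, +0.52672); u = 628.0·(-0.00625)/0.52672 + 300.3 = 292.8514, v = 490.6·(+0.10155)/0.52672 + 230.4 = 324.9859

c0=(298.05, 398.37) c1=(392.67, 391.72) c2=(388.95, 319.18) c3=(292.85, 324.99)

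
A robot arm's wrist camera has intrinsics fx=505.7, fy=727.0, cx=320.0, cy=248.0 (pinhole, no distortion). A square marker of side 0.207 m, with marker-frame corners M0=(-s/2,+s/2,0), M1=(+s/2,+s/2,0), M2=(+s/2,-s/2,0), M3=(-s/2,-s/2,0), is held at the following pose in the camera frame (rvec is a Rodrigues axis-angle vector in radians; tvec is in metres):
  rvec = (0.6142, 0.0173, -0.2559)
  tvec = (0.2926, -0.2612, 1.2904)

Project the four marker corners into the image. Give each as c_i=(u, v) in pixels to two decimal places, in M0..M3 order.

c0=(400.95, 164.67) c1=(477.76, 137.39) c2=(472.15, 29.89) c3=(388.16, 61.39)

Intrinsics K: fx=505.7, fy=727.0, cx=320.0, cy=248.0
Marker side s = 0.207 m; corners in marker frame (Z=0):
  M0 = (-0.1035, +0.1035, 0)
  M1 = (+0.1035, +0.1035, 0)
  M2 = (+0.1035, -0.1035, 0)
  M3 = (-0.1035, -0.1035, 0)
rvec = (0.6142, 0.0173, -0.2559), |rvec| = θ = 0.66560 rad = 38.136°
Rodrigues: sinθ=0.61753, 1−cosθ=0.21345; R = I + sinθ·[k]× + (1−cosθ)·[k]×²:
    [+0.96830 +0.24254 -0.05968]
    [-0.23230 +0.78669 -0.57198]
    [-0.09178 +0.56771 +0.81810]
t = (0.2926, -0.2612, 1.2904) m
M0: Pc = R·M0+t = (+0.21748, -0.15573, +1.35866); u = 505.7·(+0.21748)/1.35866 + 320.0 = 400.9485, v = 727.0·(-0.15573)/1.35866 + 248.0 = 164.6684
M1: Pc = R·M1+t = (+0.41792, -0.20382, +1.33966); u = 505.7·(+0.41792)/1.33966 + 320.0 = 477.7590, v = 727.0·(-0.20382)/1.33966 + 248.0 = 137.3915
M2: Pc = R·M2+t = (+0.36772, -0.36667, +1.22214); u = 505.7·(+0.36772)/1.22214 + 320.0 = 472.1544, v = 727.0·(-0.36667)/1.22214 + 248.0 = 29.8866
M3: Pc = R·M3+t = (+0.16728, -0.31858, +1.24114); u = 505.7·(+0.16728)/1.24114 + 320.0 = 388.1569, v = 727.0·(-0.31858)/1.24114 + 248.0 = 61.3917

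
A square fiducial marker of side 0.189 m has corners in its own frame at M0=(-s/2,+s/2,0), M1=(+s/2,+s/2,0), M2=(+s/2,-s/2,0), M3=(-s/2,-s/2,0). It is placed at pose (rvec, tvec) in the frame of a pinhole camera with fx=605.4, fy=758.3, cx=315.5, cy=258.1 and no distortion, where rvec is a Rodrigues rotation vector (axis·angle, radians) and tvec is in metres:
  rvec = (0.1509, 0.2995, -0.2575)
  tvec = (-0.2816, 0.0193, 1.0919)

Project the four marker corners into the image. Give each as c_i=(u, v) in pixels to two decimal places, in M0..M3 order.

c0=(131.90, 346.01) c1=(220.34, 320.40) c2=(188.89, 191.40) c3=(100.49, 224.28)

Intrinsics K: fx=605.4, fy=758.3, cx=315.5, cy=258.1
Marker side s = 0.189 m; corners in marker frame (Z=0):
  M0 = (-0.0945, +0.0945, 0)
  M1 = (+0.0945, +0.0945, 0)
  M2 = (+0.0945, -0.0945, 0)
  M3 = (-0.0945, -0.0945, 0)
rvec = (0.1509, 0.2995, -0.2575), |rvec| = θ = 0.42282 rad = 24.226°
Rodrigues: sinθ=0.41033, 1−cosθ=0.08806; R = I + sinθ·[k]× + (1−cosθ)·[k]×²:
    [+0.92315 +0.27216 +0.27151]
    [-0.22763 +0.95612 -0.18443]
    [-0.30980 +0.10845 +0.94460]
t = (-0.2816, 0.0193, 1.0919) m
M0: Pc = R·M0+t = (-0.34312, +0.13116, +1.13142); u = 605.4·(-0.34312)/1.13142 + 315.5 = 131.9048, v = 758.3·(+0.13116)/1.13142 + 258.1 = 346.0089
M1: Pc = R·M1+t = (-0.16864, +0.08814, +1.07287); u = 605.4·(-0.16864)/1.07287 + 315.5 = 220.3382, v = 758.3·(+0.08814)/1.07287 + 258.1 = 320.3983
M2: Pc = R·M2+t = (-0.22008, -0.09256, +1.05238); u = 605.4·(-0.22008)/1.05238 + 315.5 = 188.8939, v = 758.3·(-0.09256)/1.05238 + 258.1 = 191.4015
M3: Pc = R·M3+t = (-0.39456, -0.04954, +1.11093); u = 605.4·(-0.39456)/1.11093 + 315.5 = 100.4861, v = 758.3·(-0.04954)/1.11093 + 258.1 = 224.2834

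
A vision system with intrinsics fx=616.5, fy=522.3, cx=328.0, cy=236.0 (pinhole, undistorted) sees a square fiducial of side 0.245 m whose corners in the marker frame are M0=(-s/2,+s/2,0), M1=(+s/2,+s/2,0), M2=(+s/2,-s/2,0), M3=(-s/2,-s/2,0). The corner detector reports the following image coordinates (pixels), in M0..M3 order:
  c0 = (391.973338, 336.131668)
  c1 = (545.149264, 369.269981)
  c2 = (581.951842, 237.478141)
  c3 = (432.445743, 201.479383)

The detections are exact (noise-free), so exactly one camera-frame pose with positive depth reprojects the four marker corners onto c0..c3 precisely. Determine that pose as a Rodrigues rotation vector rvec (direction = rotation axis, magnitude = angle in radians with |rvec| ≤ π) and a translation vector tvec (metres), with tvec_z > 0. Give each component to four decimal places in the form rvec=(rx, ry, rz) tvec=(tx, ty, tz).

rvec=(-0.0537, -0.1076, 0.2623) tvec=(0.2436, 0.0888, 0.9326)

Intrinsics K: fx=616.5, fy=522.3, cx=328.0, cy=236.0
Marker side s = 0.245 m; corners in marker frame (Z=0):
  M0 = (-0.1225, +0.1225, 0)
  M1 = (+0.1225, +0.1225, 0)
  M2 = (+0.1225, -0.1225, 0)
  M3 = (-0.1225, -0.1225, 0)
Detected image corners:
  c0 = (391.973338, 336.131668) px
  c1 = (545.149264, 369.269981) px
  c2 = (581.951842, 237.478141) px
  c3 = (432.445743, 201.479383) px
Planar DLT: solve 8×8 A·h = b for H (H[2,2]=1):
  H  [+669.50400 -192.65644 +489.03523]
  H  [+171.55283 +523.13448 +285.72861]
  H  [+0.10628 -0.07184 +1.00000]
B = K⁻¹H; ‖b₁‖=1.072226, ‖b₂‖=1.072226; λ = 2/(‖b₁‖+‖b₂‖) = 0.932640, sign → tz>0 ⇒ λ=+0.932640
r₁ = λ·B[:,0] = (+0.96009,+0.26154,+0.09912); r₂ = λ·B[:,1] = (-0.25580,+0.96440,-0.06700)
r₃ = r₁×r₂ = (-0.11312,+0.03897,+0.99282); SVD([r₁ r₂ r₃]) → R = UVᵀ:
  R  [+0.96009 -0.25580 -0.11312]
  R  [+0.26154 +0.96440 +0.03897]
  R  [+0.09912 -0.06700 +0.99282]
t = (+0.24361, +0.08880, +0.93264) m
tr R = 2.917310; θ = arccos((tr R − 1)/2) = 0.288559 rad = 16.533°
axis k = ((R−Rᵀ)₃₂, (R−Rᵀ)₁₃, (R−Rᵀ)₂₁) / (2 sinθ) = (-0.186201, -0.372905, +0.908995)
rvec = θ·k = (-0.053730, -0.107605, +0.262298)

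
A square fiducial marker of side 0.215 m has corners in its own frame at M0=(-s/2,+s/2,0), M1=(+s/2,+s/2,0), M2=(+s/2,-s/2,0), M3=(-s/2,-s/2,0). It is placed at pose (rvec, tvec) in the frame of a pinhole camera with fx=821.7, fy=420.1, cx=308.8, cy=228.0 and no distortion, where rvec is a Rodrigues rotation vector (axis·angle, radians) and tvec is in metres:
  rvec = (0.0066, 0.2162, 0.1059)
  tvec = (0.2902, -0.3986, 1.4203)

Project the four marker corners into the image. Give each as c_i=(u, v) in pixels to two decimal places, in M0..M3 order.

c0=(408.07, 139.91) c1=(533.95, 143.83) c2=(547.76, 79.23) c3=(421.11, 77.36)

Intrinsics K: fx=821.7, fy=420.1, cx=308.8, cy=228.0
Marker side s = 0.215 m; corners in marker frame (Z=0):
  M0 = (-0.1075, +0.1075, 0)
  M1 = (+0.1075, +0.1075, 0)
  M2 = (+0.1075, -0.1075, 0)
  M3 = (-0.1075, -0.1075, 0)
rvec = (0.0066, 0.2162, 0.1059), |rvec| = θ = 0.24083 rad = 13.799°
Rodrigues: sinθ=0.23851, 1−cosθ=0.02886; R = I + sinθ·[k]× + (1−cosθ)·[k]×²:
    [+0.97116 -0.10417 +0.21446]
    [+0.10559 +0.99440 +0.00486]
    [-0.21377 +0.01793 +0.97672]
t = (0.2902, -0.3986, 1.4203) m
M0: Pc = R·M0+t = (+0.17460, -0.30305, +1.44521); u = 821.7·(+0.17460)/1.44521 + 308.8 = 408.0733, v = 420.1·(-0.30305)/1.44521 + 228.0 = 139.9070
M1: Pc = R·M1+t = (+0.38340, -0.28035, +1.39925); u = 821.7·(+0.38340)/1.39925 + 308.8 = 533.9504, v = 420.1·(-0.28035)/1.39925 + 228.0 = 143.8293
M2: Pc = R·M2+t = (+0.40580, -0.49415, +1.39539); u = 821.7·(+0.40580)/1.39539 + 308.8 = 547.7609, v = 420.1·(-0.49415)/1.39539 + 228.0 = 79.2310
M3: Pc = R·M3+t = (+0.19700, -0.51685, +1.44135); u = 821.7·(+0.19700)/1.44135 + 308.8 = 421.1067, v = 420.1·(-0.51685)/1.44135 + 228.0 = 77.3581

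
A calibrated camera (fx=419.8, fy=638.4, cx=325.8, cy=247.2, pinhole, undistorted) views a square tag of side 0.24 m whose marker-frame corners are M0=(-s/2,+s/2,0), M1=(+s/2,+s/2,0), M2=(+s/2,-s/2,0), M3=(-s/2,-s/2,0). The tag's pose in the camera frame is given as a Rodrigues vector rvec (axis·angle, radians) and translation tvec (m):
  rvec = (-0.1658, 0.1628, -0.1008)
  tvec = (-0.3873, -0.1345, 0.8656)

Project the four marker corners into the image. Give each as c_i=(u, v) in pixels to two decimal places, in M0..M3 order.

c0=(85.20, 244.86) c1=(194.20, 223.78) c2=(190.45, 51.67) c3=(86.58, 78.76)

Intrinsics K: fx=419.8, fy=638.4, cx=325.8, cy=247.2
Marker side s = 0.24 m; corners in marker frame (Z=0):
  M0 = (-0.1200, +0.1200, 0)
  M1 = (+0.1200, +0.1200, 0)
  M2 = (+0.1200, -0.1200, 0)
  M3 = (-0.1200, -0.1200, 0)
rvec = (-0.1658, 0.1628, -0.1008), |rvec| = θ = 0.25329 rad = 14.512°
Rodrigues: sinθ=0.25059, 1−cosθ=0.03191; R = I + sinθ·[k]× + (1−cosθ)·[k]×²:
    [+0.98177 +0.08630 +0.16938]
    [-0.11315 +0.98128 +0.15587]
    [-0.15275 -0.17219 +0.97315]
t = (-0.3873, -0.1345, 0.8656) m
M0: Pc = R·M0+t = (-0.49476, -0.00317, +0.86327); u = 419.8·(-0.49476)/0.86327 + 325.8 = 85.2042, v = 638.4·(-0.00317)/0.86327 + 247.2 = 244.8565
M1: Pc = R·M1+t = (-0.25913, -0.03032, +0.82661); u = 419.8·(-0.25913)/0.82661 + 325.8 = 194.1973, v = 638.4·(-0.03032)/0.82661 + 247.2 = 223.7796
M2: Pc = R·M2+t = (-0.27984, -0.26583, +0.86793); u = 419.8·(-0.27984)/0.86793 + 325.8 = 190.4455, v = 638.4·(-0.26583)/0.86793 + 247.2 = 51.6705
M3: Pc = R·M3+t = (-0.51547, -0.23868, +0.90459); u = 419.8·(-0.51547)/0.90459 + 325.8 = 86.5838, v = 638.4·(-0.23868)/0.90459 + 247.2 = 78.7596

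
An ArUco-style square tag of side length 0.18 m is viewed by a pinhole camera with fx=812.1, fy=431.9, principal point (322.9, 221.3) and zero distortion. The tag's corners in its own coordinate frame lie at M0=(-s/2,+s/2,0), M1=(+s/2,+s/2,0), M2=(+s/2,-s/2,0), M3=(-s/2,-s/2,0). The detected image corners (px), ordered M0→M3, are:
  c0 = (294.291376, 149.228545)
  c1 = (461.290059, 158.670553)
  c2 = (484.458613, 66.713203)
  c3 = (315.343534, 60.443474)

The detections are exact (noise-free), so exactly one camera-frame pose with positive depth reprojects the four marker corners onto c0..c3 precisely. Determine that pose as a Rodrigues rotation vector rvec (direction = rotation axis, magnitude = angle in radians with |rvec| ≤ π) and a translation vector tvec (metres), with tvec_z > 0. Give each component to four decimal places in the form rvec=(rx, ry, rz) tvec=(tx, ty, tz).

Intrinsics K: fx=812.1, fy=431.9, cx=322.9, cy=221.3
Marker side s = 0.18 m; corners in marker frame (Z=0):
  M0 = (-0.0900, +0.0900, 0)
  M1 = (+0.0900, +0.0900, 0)
  M2 = (+0.0900, -0.0900, 0)
  M3 = (-0.0900, -0.0900, 0)
Detected image corners:
  c0 = (294.291376, 149.228545) px
  c1 = (461.290059, 158.670553) px
  c2 = (484.458613, 66.713203) px
  c3 = (315.343534, 60.443474) px
Planar DLT: solve 8×8 A·h = b for H (H[2,2]=1):
  H  [+856.31456 -105.69679 +387.29870]
  H  [+22.05365 +506.66899 +108.87180]
  H  [-0.19882 +0.04380 +1.00000]
B = K⁻¹H; ‖b₁‖=1.160922, ‖b₂‖=1.160922; λ = 2/(‖b₁‖+‖b₂‖) = 0.861384, sign → tz>0 ⇒ λ=+0.861384
r₁ = λ·B[:,0] = (+0.97638,+0.13174,-0.17126); r₂ = λ·B[:,1] = (-0.12711,+0.99117,+0.03773)
r₃ = r₁×r₂ = (+0.17472,-0.01507,+0.98450); SVD([r₁ r₂ r₃]) → R = UVᵀ:
  R  [+0.97638 -0.12711 +0.17472]
  R  [+0.13174 +0.99117 -0.01507]
  R  [-0.17126 +0.03773 +0.98450]
t = (+0.06831, -0.22423, +0.86138) m
tr R = 2.952051; θ = arccos((tr R − 1)/2) = 0.219413 rad = 12.571°
axis k = ((R−Rᵀ)₃₂, (R−Rᵀ)₁₃, (R−Rᵀ)₂₁) / (2 sinθ) = (+0.121302, +0.794795, +0.594632)
rvec = θ·k = (+0.026615, +0.174388, +0.130470)

rvec=(0.0266, 0.1744, 0.1305) tvec=(0.0683, -0.2242, 0.8614)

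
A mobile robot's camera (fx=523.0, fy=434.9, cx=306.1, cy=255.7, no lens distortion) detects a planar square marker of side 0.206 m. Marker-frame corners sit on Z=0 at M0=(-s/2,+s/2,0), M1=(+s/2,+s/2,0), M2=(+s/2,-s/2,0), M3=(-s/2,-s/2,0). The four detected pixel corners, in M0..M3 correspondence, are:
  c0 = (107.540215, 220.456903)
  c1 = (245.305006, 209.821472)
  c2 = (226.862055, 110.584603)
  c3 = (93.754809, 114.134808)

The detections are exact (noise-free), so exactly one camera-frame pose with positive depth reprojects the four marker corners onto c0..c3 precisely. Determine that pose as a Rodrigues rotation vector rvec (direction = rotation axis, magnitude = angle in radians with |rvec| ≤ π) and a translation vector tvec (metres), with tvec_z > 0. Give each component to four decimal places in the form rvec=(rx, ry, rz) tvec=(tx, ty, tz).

Intrinsics K: fx=523.0, fy=434.9, cx=306.1, cy=255.7
Marker side s = 0.206 m; corners in marker frame (Z=0):
  M0 = (-0.1030, +0.1030, 0)
  M1 = (+0.1030, +0.1030, 0)
  M2 = (+0.1030, -0.1030, 0)
  M3 = (-0.1030, -0.1030, 0)
Detected image corners:
  c0 = (107.540215, 220.456903) px
  c1 = (245.305006, 209.821472) px
  c2 = (226.862055, 110.584603) px
  c3 = (93.754809, 114.134808) px
Planar DLT: solve 8×8 A·h = b for H (H[2,2]=1):
  H  [+711.17705 +44.07061 +170.43074]
  H  [+18.41212 +464.78173 +162.54691]
  H  [+0.32049 -0.20507 +1.00000]
B = K⁻¹H; ‖b₁‖=1.224000, ‖b₂‖=1.224000; λ = 2/(‖b₁‖+‖b₂‖) = 0.816994, sign → tz>0 ⇒ λ=+0.816994
r₁ = λ·B[:,0] = (+0.95770,-0.11936,+0.26184); r₂ = λ·B[:,1] = (+0.16690,+0.97163,-0.16754)
r₃ = r₁×r₂ = (-0.23441,+0.20416,+0.95046); SVD([r₁ r₂ r₃]) → R = UVᵀ:
  R  [+0.95770 +0.16690 -0.23441]
  R  [-0.11936 +0.97163 +0.20416]
  R  [+0.26184 -0.16754 +0.95046]
t = (-0.21193, -0.17500, +0.81699) m
tr R = 2.879795; θ = arccos((tr R − 1)/2) = 0.348466 rad = 19.966°
axis k = ((R−Rᵀ)₃₂, (R−Rᵀ)₁₃, (R−Rᵀ)₂₁) / (2 sinθ) = (-0.544281, -0.726669, -0.419177)
rvec = θ·k = (-0.189663, -0.253219, -0.146069)

rvec=(-0.1897, -0.2532, -0.1461) tvec=(-0.2119, -0.1750, 0.8170)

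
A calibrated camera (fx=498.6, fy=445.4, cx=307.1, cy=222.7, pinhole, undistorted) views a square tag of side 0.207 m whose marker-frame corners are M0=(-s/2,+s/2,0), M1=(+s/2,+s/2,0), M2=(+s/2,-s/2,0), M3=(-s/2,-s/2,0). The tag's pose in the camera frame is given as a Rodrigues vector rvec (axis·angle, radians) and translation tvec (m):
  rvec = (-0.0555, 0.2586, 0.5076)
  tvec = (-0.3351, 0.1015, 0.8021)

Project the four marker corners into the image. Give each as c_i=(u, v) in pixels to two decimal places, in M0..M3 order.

c0=(23.15, 299.37) c1=(115.51, 360.85) c2=(179.90, 257.29) c3=(83.11, 202.32)

Intrinsics K: fx=498.6, fy=445.4, cx=307.1, cy=222.7
Marker side s = 0.207 m; corners in marker frame (Z=0):
  M0 = (-0.1035, +0.1035, 0)
  M1 = (+0.1035, +0.1035, 0)
  M2 = (+0.1035, -0.1035, 0)
  M3 = (-0.1035, -0.1035, 0)
rvec = (-0.0555, 0.2586, 0.5076), |rvec| = θ = 0.57237 rad = 32.795°
Rodrigues: sinθ=0.54163, 1−cosθ=0.15938; R = I + sinθ·[k]× + (1−cosθ)·[k]×²:
    [+0.84212 -0.48732 +0.23100]
    [+0.47335 +0.87315 +0.11638]
    [-0.25841 +0.01134 +0.96597]
t = (-0.3351, 0.1015, 0.8021) m
M0: Pc = R·M0+t = (-0.47270, +0.14288, +0.83002); u = 498.6·(-0.47270)/0.83002 + 307.1 = 23.1473, v = 445.4·(+0.14288)/0.83002 + 222.7 = 299.3710
M1: Pc = R·M1+t = (-0.29838, +0.24086, +0.77653); u = 498.6·(-0.29838)/0.77653 + 307.1 = 115.5146, v = 445.4·(+0.24086)/0.77653 + 222.7 = 360.8540
M2: Pc = R·M2+t = (-0.19750, +0.06012, +0.77418); u = 498.6·(-0.19750)/0.77418 + 307.1 = 179.9005, v = 445.4·(+0.06012)/0.77418 + 222.7 = 257.2886
M3: Pc = R·M3+t = (-0.37182, -0.03786, +0.82767); u = 498.6·(-0.37182)/0.82767 + 307.1 = 83.1100, v = 445.4·(-0.03786)/0.82767 + 222.7 = 202.3245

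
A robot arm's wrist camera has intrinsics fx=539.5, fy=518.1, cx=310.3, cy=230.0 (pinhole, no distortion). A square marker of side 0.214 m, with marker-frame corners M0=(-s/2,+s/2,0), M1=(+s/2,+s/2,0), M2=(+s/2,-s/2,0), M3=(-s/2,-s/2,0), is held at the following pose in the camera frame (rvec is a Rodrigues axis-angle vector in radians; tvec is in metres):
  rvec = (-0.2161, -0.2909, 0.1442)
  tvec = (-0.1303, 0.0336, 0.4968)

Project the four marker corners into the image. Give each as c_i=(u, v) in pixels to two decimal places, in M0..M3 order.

Intrinsics K: fx=539.5, fy=518.1, cx=310.3, cy=230.0
Marker side s = 0.214 m; corners in marker frame (Z=0):
  M0 = (-0.1070, +0.1070, 0)
  M1 = (+0.1070, +0.1070, 0)
  M2 = (+0.1070, -0.1070, 0)
  M3 = (-0.1070, -0.1070, 0)
rvec = (-0.2161, -0.2909, 0.1442), |rvec| = θ = 0.39002 rad = 22.347°
Rodrigues: sinθ=0.38021, 1−cosθ=0.07510; R = I + sinθ·[k]× + (1−cosθ)·[k]×²:
    [+0.94796 -0.10954 -0.29897]
    [+0.17161 +0.96668 +0.18995]
    [+0.26820 -0.23137 +0.93517]
t = (-0.1303, 0.0336, 0.4968) m
M0: Pc = R·M0+t = (-0.24345, +0.11867, +0.44335); u = 539.5·(-0.24345)/0.44335 + 310.3 = 14.0479, v = 518.1·(+0.11867)/0.44335 + 230.0 = 368.6824
M1: Pc = R·M1+t = (-0.04059, +0.15540, +0.50074); u = 539.5·(-0.04059)/0.50074 + 310.3 = 266.5691, v = 518.1·(+0.15540)/0.50074 + 230.0 = 390.7840
M2: Pc = R·M2+t = (-0.01715, -0.05147, +0.55025); u = 539.5·(-0.01715)/0.55025 + 310.3 = 293.4869, v = 518.1·(-0.05147)/0.55025 + 230.0 = 181.5351
M3: Pc = R·M3+t = (-0.22001, -0.08820, +0.49286); u = 539.5·(-0.22001)/0.49286 + 310.3 = 69.4690, v = 518.1·(-0.08820)/0.49286 + 230.0 = 137.2867

c0=(14.05, 368.68) c1=(266.57, 390.78) c2=(293.49, 181.54) c3=(69.47, 137.29)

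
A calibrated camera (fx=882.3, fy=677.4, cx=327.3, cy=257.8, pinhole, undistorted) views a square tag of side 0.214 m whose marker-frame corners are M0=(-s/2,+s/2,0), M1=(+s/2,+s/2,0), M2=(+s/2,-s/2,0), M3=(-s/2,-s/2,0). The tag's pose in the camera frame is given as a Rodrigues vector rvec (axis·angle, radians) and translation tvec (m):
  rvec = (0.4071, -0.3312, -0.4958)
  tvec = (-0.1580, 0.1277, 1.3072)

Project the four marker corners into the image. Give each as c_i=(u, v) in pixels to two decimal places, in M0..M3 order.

c0=(191.56, 394.51) c1=(309.65, 335.57) c2=(250.94, 250.56) c3=(121.53, 311.06)

Intrinsics K: fx=882.3, fy=677.4, cx=327.3, cy=257.8
Marker side s = 0.214 m; corners in marker frame (Z=0):
  M0 = (-0.1070, +0.1070, 0)
  M1 = (+0.1070, +0.1070, 0)
  M2 = (+0.1070, -0.1070, 0)
  M3 = (-0.1070, -0.1070, 0)
rvec = (0.4071, -0.3312, -0.4958), |rvec| = θ = 0.72197 rad = 41.366°
Rodrigues: sinθ=0.66086, 1−cosθ=0.24950; R = I + sinθ·[k]× + (1−cosθ)·[k]×²:
    [+0.82983 +0.38930 -0.39978]
    [-0.51837 +0.80301 -0.29404]
    [+0.20656 +0.45124 +0.86817]
t = (-0.1580, 0.1277, 1.3072) m
M0: Pc = R·M0+t = (-0.20514, +0.26909, +1.33338); u = 882.3·(-0.20514)/1.33338 + 327.3 = 191.5606, v = 677.4·(+0.26909)/1.33338 + 257.8 = 394.5053
M1: Pc = R·M1+t = (-0.02755, +0.15816, +1.37758); u = 882.3·(-0.02755)/1.37758 + 327.3 = 309.6532, v = 677.4·(+0.15816)/1.37758 + 257.8 = 335.5701
M2: Pc = R·M2+t = (-0.11086, -0.01369, +1.28102); u = 882.3·(-0.11086)/1.28102 + 327.3 = 250.9433, v = 677.4·(-0.01369)/1.28102 + 257.8 = 250.5617
M3: Pc = R·M3+t = (-0.28845, +0.09724, +1.23682); u = 882.3·(-0.28845)/1.23682 + 327.3 = 121.5321, v = 677.4·(+0.09724)/1.23682 + 257.8 = 311.0602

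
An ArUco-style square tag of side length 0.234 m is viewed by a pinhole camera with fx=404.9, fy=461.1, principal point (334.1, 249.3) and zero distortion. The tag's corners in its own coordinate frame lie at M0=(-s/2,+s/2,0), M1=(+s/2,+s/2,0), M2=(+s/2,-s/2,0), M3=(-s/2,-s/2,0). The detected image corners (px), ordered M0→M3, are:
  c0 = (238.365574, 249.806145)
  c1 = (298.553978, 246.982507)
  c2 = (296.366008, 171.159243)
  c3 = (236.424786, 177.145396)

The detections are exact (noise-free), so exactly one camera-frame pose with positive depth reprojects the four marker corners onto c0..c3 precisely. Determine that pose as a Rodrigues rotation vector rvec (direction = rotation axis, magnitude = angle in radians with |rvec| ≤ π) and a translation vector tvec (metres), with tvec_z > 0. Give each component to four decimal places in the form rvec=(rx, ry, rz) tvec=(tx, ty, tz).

rvec=(-0.0117, 0.2686, -0.0363) tvec=(-0.2412, -0.1197, 1.4510)

Intrinsics K: fx=404.9, fy=461.1, cx=334.1, cy=249.3
Marker side s = 0.234 m; corners in marker frame (Z=0):
  M0 = (-0.1170, +0.1170, 0)
  M1 = (+0.1170, +0.1170, 0)
  M2 = (+0.1170, -0.1170, 0)
  M3 = (-0.1170, -0.1170, 0)
Detected image corners:
  c0 = (238.365574, 249.806145) px
  c1 = (298.553978, 246.982507) px
  c2 = (296.366008, 171.159243) px
  c3 = (236.424786, 177.145396) px
Planar DLT: solve 8×8 A·h = b for H (H[2,2]=1):
  H  [+207.82459 +5.78706 +266.78421]
  H  [-57.43523 +314.74022 +211.27130]
  H  [-0.18271 -0.01131 +1.00000]
B = K⁻¹H; ‖b₁‖=0.689197, ‖b₂‖=0.689197; λ = 2/(‖b₁‖+‖b₂‖) = 1.450965, sign → tz>0 ⇒ λ=+1.450965
r₁ = λ·B[:,0] = (+0.96349,-0.03740,-0.26511); r₂ = λ·B[:,1] = (+0.03428,+0.99928,-0.01641)
r₃ = r₁×r₂ = (+0.26553,+0.00672,+0.96408); SVD([r₁ r₂ r₃]) → R = UVᵀ:
  R  [+0.96349 +0.03428 +0.26553]
  R  [-0.03740 +0.99928 +0.00672]
  R  [-0.26511 -0.01641 +0.96408]
t = (-0.24123, -0.11967, +1.45096) m
tr R = 2.926850; θ = arccos((tr R − 1)/2) = 0.271293 rad = 15.544°
axis k = ((R−Rᵀ)₃₂, (R−Rᵀ)₁₃, (R−Rᵀ)₂₁) / (2 sinθ) = (-0.043150, +0.990077, -0.133734)
rvec = θ·k = (-0.011706, +0.268601, -0.036281)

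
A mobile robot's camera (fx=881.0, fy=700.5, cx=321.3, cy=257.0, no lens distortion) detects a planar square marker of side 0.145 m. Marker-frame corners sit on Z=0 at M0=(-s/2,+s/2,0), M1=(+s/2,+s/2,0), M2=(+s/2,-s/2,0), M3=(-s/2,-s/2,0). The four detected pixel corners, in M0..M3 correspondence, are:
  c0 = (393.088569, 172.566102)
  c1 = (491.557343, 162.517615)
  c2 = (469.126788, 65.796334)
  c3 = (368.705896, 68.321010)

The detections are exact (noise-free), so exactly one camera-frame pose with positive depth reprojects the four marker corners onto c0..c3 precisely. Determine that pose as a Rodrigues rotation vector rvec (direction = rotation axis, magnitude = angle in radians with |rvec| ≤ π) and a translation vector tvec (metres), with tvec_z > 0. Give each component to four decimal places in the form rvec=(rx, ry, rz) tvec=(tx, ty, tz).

rvec=(-0.0370, -0.5419, -0.1844) tvec=(0.1259, -0.1990, 0.9976)

Intrinsics K: fx=881.0, fy=700.5, cx=321.3, cy=257.0
Marker side s = 0.145 m; corners in marker frame (Z=0):
  M0 = (-0.0725, +0.0725, 0)
  M1 = (+0.0725, +0.0725, 0)
  M2 = (+0.0725, -0.0725, 0)
  M3 = (-0.0725, -0.0725, 0)
Detected image corners:
  c0 = (393.088569, 172.566102) px
  c1 = (491.557343, 162.517615) px
  c2 = (469.126788, 65.796334) px
  c3 = (368.705896, 68.321010) px
Planar DLT: solve 8×8 A·h = b for H (H[2,2]=1):
  H  [+908.55413 +167.04434 +432.49581]
  H  [+17.29118 +693.61407 +117.23206]
  H  [+0.51724 +0.01364 +1.00000]
B = K⁻¹H; ‖b₁‖=1.002412, ‖b₂‖=1.002412; λ = 2/(‖b₁‖+‖b₂‖) = 0.997594, sign → tz>0 ⇒ λ=+0.997594
r₁ = λ·B[:,0] = (+0.84061,-0.16468,+0.51600); r₂ = λ·B[:,1] = (+0.18419,+0.98280,+0.01360)
r₃ = r₁×r₂ = (-0.50936,+0.08361,+0.85648); SVD([r₁ r₂ r₃]) → R = UVᵀ:
  R  [+0.84061 +0.18419 -0.50936]
  R  [-0.16468 +0.98280 +0.08361]
  R  [+0.51600 +0.01360 +0.85648]
t = (+0.12591, -0.19905, +0.99759) m
tr R = 2.679890; θ = arccos((tr R − 1)/2) = 0.573615 rad = 32.866°
axis k = ((R−Rᵀ)₃₂, (R−Rᵀ)₁₃, (R−Rᵀ)₂₁) / (2 sinθ) = (-0.064499, -0.944730, -0.321442)
rvec = θ·k = (-0.036998, -0.541911, -0.184384)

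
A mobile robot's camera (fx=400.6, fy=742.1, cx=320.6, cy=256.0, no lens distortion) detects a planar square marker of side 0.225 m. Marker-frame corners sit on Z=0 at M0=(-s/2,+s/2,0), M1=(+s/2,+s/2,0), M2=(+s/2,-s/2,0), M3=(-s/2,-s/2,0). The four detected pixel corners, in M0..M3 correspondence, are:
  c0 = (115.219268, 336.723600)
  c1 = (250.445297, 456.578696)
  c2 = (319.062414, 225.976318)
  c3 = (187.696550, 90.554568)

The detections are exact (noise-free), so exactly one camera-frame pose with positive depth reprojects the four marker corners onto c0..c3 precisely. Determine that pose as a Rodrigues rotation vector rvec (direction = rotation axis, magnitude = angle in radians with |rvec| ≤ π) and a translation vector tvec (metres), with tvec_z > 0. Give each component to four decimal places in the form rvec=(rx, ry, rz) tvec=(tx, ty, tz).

Intrinsics K: fx=400.6, fy=742.1, cx=320.6, cy=256.0
Marker side s = 0.225 m; corners in marker frame (Z=0):
  M0 = (-0.1125, +0.1125, 0)
  M1 = (+0.1125, +0.1125, 0)
  M2 = (+0.1125, -0.1125, 0)
  M3 = (-0.1125, -0.1125, 0)
Detected image corners:
  c0 = (115.219268, 336.723600) px
  c1 = (250.445297, 456.578696) px
  c2 = (319.062414, 225.976318) px
  c3 = (187.696550, 90.554568) px
Planar DLT: solve 8×8 A·h = b for H (H[2,2]=1):
  H  [+653.47945 -309.04253 +220.12711]
  H  [+644.84976 +1063.78475 +279.72753]
  H  [+0.27984 +0.01940 +1.00000]
B = K⁻¹H; ‖b₁‖=1.629547, ‖b₂‖=1.629547; λ = 2/(‖b₁‖+‖b₂‖) = 0.613667, sign → tz>0 ⇒ λ=+0.613667
r₁ = λ·B[:,0] = (+0.86361,+0.47401,+0.17173); r₂ = λ·B[:,1] = (-0.48294,+0.87557,+0.01190)
r₃ = r₁×r₂ = (-0.14472,-0.09321,+0.98507); SVD([r₁ r₂ r₃]) → R = UVᵀ:
  R  [+0.86361 -0.48294 -0.14472]
  R  [+0.47401 +0.87557 -0.09321]
  R  [+0.17173 +0.01190 +0.98507]
t = (-0.15391, +0.01962, +0.61367) m
tr R = 2.724258; θ = arccos((tr R − 1)/2) = 0.531340 rad = 30.444°
axis k = ((R−Rᵀ)₃₂, (R−Rᵀ)₁₃, (R−Rᵀ)₂₁) / (2 sinθ) = (+0.103729, -0.312268, +0.944314)
rvec = θ·k = (+0.055115, -0.165920, +0.501752)

rvec=(0.0551, -0.1659, 0.5018) tvec=(-0.1539, 0.0196, 0.6137)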